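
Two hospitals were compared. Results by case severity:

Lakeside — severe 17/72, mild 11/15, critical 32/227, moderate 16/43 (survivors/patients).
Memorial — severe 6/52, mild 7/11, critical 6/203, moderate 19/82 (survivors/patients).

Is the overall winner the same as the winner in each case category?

Severe: Lakeside 17/72 = 23.6%, Memorial 6/52 = 11.5% → Lakeside
Mild: Lakeside 11/15 = 73.3%, Memorial 7/11 = 63.6% → Lakeside
Critical: Lakeside 32/227 = 14.1%, Memorial 6/203 = 3.0% → Lakeside
Moderate: Lakeside 16/43 = 37.2%, Memorial 19/82 = 23.2% → Lakeside
Overall: Lakeside 76/357 = 21.3%, Memorial 38/348 = 10.9% → Lakeside
Lakeside wins overall and in every case group — no reversal.

Yes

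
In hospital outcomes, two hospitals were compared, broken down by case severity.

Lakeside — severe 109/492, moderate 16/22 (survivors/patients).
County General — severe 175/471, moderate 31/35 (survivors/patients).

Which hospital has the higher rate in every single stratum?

County General

Severe: Lakeside 109/492 = 22.2%, County General 175/471 = 37.2% → County General
Moderate: Lakeside 16/22 = 72.7%, County General 31/35 = 88.6% → County General
County General has the higher rate in both groups.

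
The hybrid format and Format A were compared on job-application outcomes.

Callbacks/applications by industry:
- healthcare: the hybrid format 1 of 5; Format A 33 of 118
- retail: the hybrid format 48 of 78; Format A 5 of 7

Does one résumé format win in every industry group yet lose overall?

Healthcare: the hybrid format 1/5 = 20.0%, Format A 33/118 = 28.0% → Format A
Retail: the hybrid format 48/78 = 61.5%, Format A 5/7 = 71.4% → Format A
Overall: the hybrid format 49/83 = 59.0%, Format A 38/125 = 30.4% → the hybrid format
Format A wins each industry group but the hybrid format wins overall — the comparison reverses. Format A's applications skew toward healthcare, which has a lower base rate.

Yes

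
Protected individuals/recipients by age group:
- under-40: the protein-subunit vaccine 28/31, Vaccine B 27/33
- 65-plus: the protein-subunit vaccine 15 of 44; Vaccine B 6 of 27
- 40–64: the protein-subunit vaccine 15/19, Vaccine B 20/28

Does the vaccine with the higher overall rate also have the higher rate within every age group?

Under-40: the protein-subunit vaccine 28/31 = 90.3%, Vaccine B 27/33 = 81.8% → the protein-subunit vaccine
65-plus: the protein-subunit vaccine 15/44 = 34.1%, Vaccine B 6/27 = 22.2% → the protein-subunit vaccine
40–64: the protein-subunit vaccine 15/19 = 78.9%, Vaccine B 20/28 = 71.4% → the protein-subunit vaccine
Overall: the protein-subunit vaccine 58/94 = 61.7%, Vaccine B 53/88 = 60.2% → the protein-subunit vaccine
The protein-subunit vaccine wins overall and in every age group — no reversal.

Yes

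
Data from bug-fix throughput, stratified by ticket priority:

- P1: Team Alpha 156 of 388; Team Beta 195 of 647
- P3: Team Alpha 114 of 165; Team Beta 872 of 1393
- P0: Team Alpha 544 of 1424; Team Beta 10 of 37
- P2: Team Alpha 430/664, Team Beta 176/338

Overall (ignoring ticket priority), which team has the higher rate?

Team Beta

P1: Team Alpha 156/388 = 40.2%, Team Beta 195/647 = 30.1% → Team Alpha
P3: Team Alpha 114/165 = 69.1%, Team Beta 872/1393 = 62.6% → Team Alpha
P0: Team Alpha 544/1424 = 38.2%, Team Beta 10/37 = 27.0% → Team Alpha
P2: Team Alpha 430/664 = 64.8%, Team Beta 176/338 = 52.1% → Team Alpha
Overall: Team Alpha 1244/2641 = 47.1%, Team Beta 1253/2415 = 51.9% → Team Beta
(Team Alpha wins every ticket group but Team Beta wins overall — Team Alpha's tickets skew toward the low-rate P0 group.)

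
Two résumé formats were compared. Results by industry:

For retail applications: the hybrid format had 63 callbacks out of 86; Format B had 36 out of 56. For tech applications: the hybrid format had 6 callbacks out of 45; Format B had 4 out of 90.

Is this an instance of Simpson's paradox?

No

Retail: the hybrid format 63/86 = 73.3%, Format B 36/56 = 64.3% → the hybrid format
Tech: the hybrid format 6/45 = 13.3%, Format B 4/90 = 4.4% → the hybrid format
Overall: the hybrid format 69/131 = 52.7%, Format B 40/146 = 27.4% → the hybrid format
The hybrid format wins overall and in every industry group — no reversal.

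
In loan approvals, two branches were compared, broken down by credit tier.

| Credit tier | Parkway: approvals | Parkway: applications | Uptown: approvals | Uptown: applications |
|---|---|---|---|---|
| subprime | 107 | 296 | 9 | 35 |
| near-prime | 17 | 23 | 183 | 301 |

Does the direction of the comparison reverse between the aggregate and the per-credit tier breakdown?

Yes

Subprime: Parkway 107/296 = 36.1%, Uptown 9/35 = 25.7% → Parkway
Near-prime: Parkway 17/23 = 73.9%, Uptown 183/301 = 60.8% → Parkway
Overall: Parkway 124/319 = 38.9%, Uptown 192/336 = 57.1% → Uptown
Parkway wins each credit group but Uptown wins overall — the comparison reverses. Parkway's applications skew toward subprime, which has a lower base rate.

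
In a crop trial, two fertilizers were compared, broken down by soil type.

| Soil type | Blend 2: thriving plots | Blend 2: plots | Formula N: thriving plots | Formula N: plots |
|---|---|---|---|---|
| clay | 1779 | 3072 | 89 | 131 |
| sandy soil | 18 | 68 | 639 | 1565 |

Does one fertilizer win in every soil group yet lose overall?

Clay: Blend 2 1779/3072 = 57.9%, Formula N 89/131 = 67.9% → Formula N
Sandy soil: Blend 2 18/68 = 26.5%, Formula N 639/1565 = 40.8% → Formula N
Overall: Blend 2 1797/3140 = 57.2%, Formula N 728/1696 = 42.9% → Blend 2
Formula N wins each soil group but Blend 2 wins overall — the comparison reverses. Formula N's plots skew toward sandy soil, which has a lower base rate.

Yes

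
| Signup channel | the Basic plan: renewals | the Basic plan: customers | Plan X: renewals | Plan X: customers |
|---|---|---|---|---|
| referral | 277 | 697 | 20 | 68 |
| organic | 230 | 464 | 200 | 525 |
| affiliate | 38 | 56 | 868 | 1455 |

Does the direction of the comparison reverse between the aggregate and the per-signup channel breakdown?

Referral: the Basic plan 277/697 = 39.7%, Plan X 20/68 = 29.4% → the Basic plan
Organic: the Basic plan 230/464 = 49.6%, Plan X 200/525 = 38.1% → the Basic plan
Affiliate: the Basic plan 38/56 = 67.9%, Plan X 868/1455 = 59.7% → the Basic plan
Overall: the Basic plan 545/1217 = 44.8%, Plan X 1088/2048 = 53.1% → Plan X
The Basic plan wins each signup group but Plan X wins overall — the comparison reverses. The Basic plan's customers skew toward referral, which has a lower base rate.

Yes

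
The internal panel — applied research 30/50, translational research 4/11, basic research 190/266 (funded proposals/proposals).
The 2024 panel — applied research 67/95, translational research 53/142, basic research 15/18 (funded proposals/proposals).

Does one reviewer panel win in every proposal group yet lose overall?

Yes

Applied research: the internal panel 30/50 = 60.0%, the 2024 panel 67/95 = 70.5% → the 2024 panel
Translational research: the internal panel 4/11 = 36.4%, the 2024 panel 53/142 = 37.3% → the 2024 panel
Basic research: the internal panel 190/266 = 71.4%, the 2024 panel 15/18 = 83.3% → the 2024 panel
Overall: the internal panel 224/327 = 68.5%, the 2024 panel 135/255 = 52.9% → the internal panel
The 2024 panel wins each proposal group but the internal panel wins overall — the comparison reverses. The 2024 panel's proposals skew toward translational research, which has a lower base rate.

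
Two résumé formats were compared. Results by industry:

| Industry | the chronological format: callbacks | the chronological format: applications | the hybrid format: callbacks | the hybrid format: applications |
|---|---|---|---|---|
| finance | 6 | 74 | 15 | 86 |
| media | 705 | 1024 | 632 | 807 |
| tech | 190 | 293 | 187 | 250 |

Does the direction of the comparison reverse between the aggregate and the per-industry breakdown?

Finance: the chronological format 6/74 = 8.1%, the hybrid format 15/86 = 17.4% → the hybrid format
Media: the chronological format 705/1024 = 68.8%, the hybrid format 632/807 = 78.3% → the hybrid format
Tech: the chronological format 190/293 = 64.8%, the hybrid format 187/250 = 74.8% → the hybrid format
Overall: the chronological format 901/1391 = 64.8%, the hybrid format 834/1143 = 73.0% → the hybrid format
The hybrid format wins overall and in every industry group — no reversal.

No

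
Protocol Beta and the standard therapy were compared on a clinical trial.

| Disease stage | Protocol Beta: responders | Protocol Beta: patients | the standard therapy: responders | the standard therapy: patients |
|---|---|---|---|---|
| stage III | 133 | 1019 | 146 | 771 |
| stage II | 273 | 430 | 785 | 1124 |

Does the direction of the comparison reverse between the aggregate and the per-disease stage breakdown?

Stage III: Protocol Beta 133/1019 = 13.1%, the standard therapy 146/771 = 18.9% → the standard therapy
Stage II: Protocol Beta 273/430 = 63.5%, the standard therapy 785/1124 = 69.8% → the standard therapy
Overall: Protocol Beta 406/1449 = 28.0%, the standard therapy 931/1895 = 49.1% → the standard therapy
The standard therapy wins overall and in every disease group — no reversal.

No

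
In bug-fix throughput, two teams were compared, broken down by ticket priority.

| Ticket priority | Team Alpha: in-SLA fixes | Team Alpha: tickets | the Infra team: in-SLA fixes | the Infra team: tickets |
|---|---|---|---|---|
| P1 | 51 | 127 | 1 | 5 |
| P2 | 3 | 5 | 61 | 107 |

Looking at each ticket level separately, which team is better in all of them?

P1: Team Alpha 51/127 = 40.2%, the Infra team 1/5 = 20.0% → Team Alpha
P2: Team Alpha 3/5 = 60.0%, the Infra team 61/107 = 57.0% → Team Alpha
Team Alpha has the higher rate in both groups.

Team Alpha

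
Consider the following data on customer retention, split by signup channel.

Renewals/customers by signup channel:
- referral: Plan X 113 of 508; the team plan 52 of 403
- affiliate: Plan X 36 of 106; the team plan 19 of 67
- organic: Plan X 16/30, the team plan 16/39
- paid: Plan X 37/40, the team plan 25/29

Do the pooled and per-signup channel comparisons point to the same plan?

Referral: Plan X 113/508 = 22.2%, the team plan 52/403 = 12.9% → Plan X
Affiliate: Plan X 36/106 = 34.0%, the team plan 19/67 = 28.4% → Plan X
Organic: Plan X 16/30 = 53.3%, the team plan 16/39 = 41.0% → Plan X
Paid: Plan X 37/40 = 92.5%, the team plan 25/29 = 86.2% → Plan X
Overall: Plan X 202/684 = 29.5%, the team plan 112/538 = 20.8% → Plan X
Plan X wins overall and in every signup group — no reversal.

Yes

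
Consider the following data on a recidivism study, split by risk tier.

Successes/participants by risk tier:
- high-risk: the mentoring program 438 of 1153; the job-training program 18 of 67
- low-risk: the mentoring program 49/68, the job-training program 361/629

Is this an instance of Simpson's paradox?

Yes

High-risk: the mentoring program 438/1153 = 38.0%, the job-training program 18/67 = 26.9% → the mentoring program
Low-risk: the mentoring program 49/68 = 72.1%, the job-training program 361/629 = 57.4% → the mentoring program
Overall: the mentoring program 487/1221 = 39.9%, the job-training program 379/696 = 54.5% → the job-training program
The mentoring program wins each risk group but the job-training program wins overall — the comparison reverses. The mentoring program's participants skew toward high-risk, which has a lower base rate.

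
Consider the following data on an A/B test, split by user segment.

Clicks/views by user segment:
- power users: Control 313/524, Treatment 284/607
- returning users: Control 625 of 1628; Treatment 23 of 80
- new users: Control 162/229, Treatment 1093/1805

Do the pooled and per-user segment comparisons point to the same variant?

No

Power users: Control 313/524 = 59.7%, Treatment 284/607 = 46.8% → Control
Returning users: Control 625/1628 = 38.4%, Treatment 23/80 = 28.8% → Control
New users: Control 162/229 = 70.7%, Treatment 1093/1805 = 60.6% → Control
Overall: Control 1100/2381 = 46.2%, Treatment 1400/2492 = 56.2% → Treatment
Control wins each user group but Treatment wins overall — the comparison reverses. Control's views skew toward returning users, which has a lower base rate.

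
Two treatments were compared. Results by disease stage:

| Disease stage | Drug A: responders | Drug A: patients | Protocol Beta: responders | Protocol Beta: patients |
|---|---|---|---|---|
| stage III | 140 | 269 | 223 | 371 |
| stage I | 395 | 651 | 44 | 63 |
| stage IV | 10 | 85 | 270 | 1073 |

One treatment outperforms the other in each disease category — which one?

Stage III: Drug A 140/269 = 52.0%, Protocol Beta 223/371 = 60.1% → Protocol Beta
Stage I: Drug A 395/651 = 60.7%, Protocol Beta 44/63 = 69.8% → Protocol Beta
Stage IV: Drug A 10/85 = 11.8%, Protocol Beta 270/1073 = 25.2% → Protocol Beta
Protocol Beta has the higher rate in all 3 groups.

Protocol Beta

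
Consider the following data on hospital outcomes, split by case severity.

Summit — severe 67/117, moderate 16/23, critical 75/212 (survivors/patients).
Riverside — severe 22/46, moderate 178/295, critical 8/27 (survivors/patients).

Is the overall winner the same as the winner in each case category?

Severe: Summit 67/117 = 57.3%, Riverside 22/46 = 47.8% → Summit
Moderate: Summit 16/23 = 69.6%, Riverside 178/295 = 60.3% → Summit
Critical: Summit 75/212 = 35.4%, Riverside 8/27 = 29.6% → Summit
Overall: Summit 158/352 = 44.9%, Riverside 208/368 = 56.5% → Riverside
Summit wins each case group but Riverside wins overall — the comparison reverses. Summit's patients skew toward critical, which has a lower base rate.

No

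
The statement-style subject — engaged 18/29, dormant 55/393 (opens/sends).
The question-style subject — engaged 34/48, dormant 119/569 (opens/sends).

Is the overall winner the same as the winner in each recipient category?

Yes

Engaged: the statement-style subject 18/29 = 62.1%, the question-style subject 34/48 = 70.8% → the question-style subject
Dormant: the statement-style subject 55/393 = 14.0%, the question-style subject 119/569 = 20.9% → the question-style subject
Overall: the statement-style subject 73/422 = 17.3%, the question-style subject 153/617 = 24.8% → the question-style subject
The question-style subject wins overall and in every recipient group — no reversal.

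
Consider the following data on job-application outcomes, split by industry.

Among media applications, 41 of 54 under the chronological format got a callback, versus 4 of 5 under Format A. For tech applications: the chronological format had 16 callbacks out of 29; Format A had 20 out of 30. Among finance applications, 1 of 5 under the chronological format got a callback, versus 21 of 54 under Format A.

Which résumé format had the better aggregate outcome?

Media: the chronological format 41/54 = 75.9%, Format A 4/5 = 80.0% → Format A
Tech: the chronological format 16/29 = 55.2%, Format A 20/30 = 66.7% → Format A
Finance: the chronological format 1/5 = 20.0%, Format A 21/54 = 38.9% → Format A
Overall: the chronological format 58/88 = 65.9%, Format A 45/89 = 50.6% → the chronological format
(Format A wins every industry group but the chronological format wins overall — Format A's applications skew toward the low-rate finance group.)

the chronological format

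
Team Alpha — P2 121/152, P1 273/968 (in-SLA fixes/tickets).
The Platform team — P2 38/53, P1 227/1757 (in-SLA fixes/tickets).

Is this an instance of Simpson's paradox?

P2: Team Alpha 121/152 = 79.6%, the Platform team 38/53 = 71.7% → Team Alpha
P1: Team Alpha 273/968 = 28.2%, the Platform team 227/1757 = 12.9% → Team Alpha
Overall: Team Alpha 394/1120 = 35.2%, the Platform team 265/1810 = 14.6% → Team Alpha
Team Alpha wins overall and in every ticket group — no reversal.

No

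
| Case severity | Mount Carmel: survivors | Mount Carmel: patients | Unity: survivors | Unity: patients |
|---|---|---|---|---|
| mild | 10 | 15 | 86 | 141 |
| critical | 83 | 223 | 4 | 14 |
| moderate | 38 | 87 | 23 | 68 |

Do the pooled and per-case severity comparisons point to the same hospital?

Mild: Mount Carmel 10/15 = 66.7%, Unity 86/141 = 61.0% → Mount Carmel
Critical: Mount Carmel 83/223 = 37.2%, Unity 4/14 = 28.6% → Mount Carmel
Moderate: Mount Carmel 38/87 = 43.7%, Unity 23/68 = 33.8% → Mount Carmel
Overall: Mount Carmel 131/325 = 40.3%, Unity 113/223 = 50.7% → Unity
Mount Carmel wins each case group but Unity wins overall — the comparison reverses. Mount Carmel's patients skew toward critical, which has a lower base rate.

No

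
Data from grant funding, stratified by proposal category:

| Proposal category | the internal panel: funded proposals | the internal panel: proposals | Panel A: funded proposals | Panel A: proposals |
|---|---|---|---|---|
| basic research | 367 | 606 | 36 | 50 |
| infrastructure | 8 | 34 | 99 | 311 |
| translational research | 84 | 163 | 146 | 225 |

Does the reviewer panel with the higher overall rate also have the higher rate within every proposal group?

Basic research: the internal panel 367/606 = 60.6%, Panel A 36/50 = 72.0% → Panel A
Infrastructure: the internal panel 8/34 = 23.5%, Panel A 99/311 = 31.8% → Panel A
Translational research: the internal panel 84/163 = 51.5%, Panel A 146/225 = 64.9% → Panel A
Overall: the internal panel 459/803 = 57.2%, Panel A 281/586 = 48.0% → the internal panel
Panel A wins each proposal group but the internal panel wins overall — the comparison reverses. Panel A's proposals skew toward infrastructure, which has a lower base rate.

No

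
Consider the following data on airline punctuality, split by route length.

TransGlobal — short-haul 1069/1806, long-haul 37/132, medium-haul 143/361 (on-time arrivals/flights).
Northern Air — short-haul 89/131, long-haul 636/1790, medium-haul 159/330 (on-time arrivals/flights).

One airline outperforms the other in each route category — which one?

Northern Air

Short-haul: TransGlobal 1069/1806 = 59.2%, Northern Air 89/131 = 67.9% → Northern Air
Long-haul: TransGlobal 37/132 = 28.0%, Northern Air 636/1790 = 35.5% → Northern Air
Medium-haul: TransGlobal 143/361 = 39.6%, Northern Air 159/330 = 48.2% → Northern Air
Northern Air has the higher rate in all 3 groups.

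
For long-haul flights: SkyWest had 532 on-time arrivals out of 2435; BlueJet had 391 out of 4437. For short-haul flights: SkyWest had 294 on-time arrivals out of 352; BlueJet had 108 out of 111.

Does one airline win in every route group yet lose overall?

Long-haul: SkyWest 532/2435 = 21.8%, BlueJet 391/4437 = 8.8% → SkyWest
Short-haul: SkyWest 294/352 = 83.5%, BlueJet 108/111 = 97.3% → BlueJet
Overall: SkyWest 826/2787 = 29.6%, BlueJet 499/4548 = 11.0% → SkyWest
Neither sweeps: SkyWest wins 1 of 2 groups, BlueJet wins 1. SkyWest wins overall but not every group — no Simpson reversal.

No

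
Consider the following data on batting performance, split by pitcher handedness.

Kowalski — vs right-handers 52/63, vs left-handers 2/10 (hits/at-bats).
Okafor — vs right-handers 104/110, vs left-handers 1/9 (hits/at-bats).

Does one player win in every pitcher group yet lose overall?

Vs right-handers: Kowalski 52/63 = 82.5%, Okafor 104/110 = 94.5% → Okafor
Vs left-handers: Kowalski 2/10 = 20.0%, Okafor 1/9 = 11.1% → Kowalski
Overall: Kowalski 54/73 = 74.0%, Okafor 105/119 = 88.2% → Okafor
Neither sweeps: Kowalski wins 1 of 2 groups, Okafor wins 1. Okafor wins overall but not every group — no Simpson reversal.

No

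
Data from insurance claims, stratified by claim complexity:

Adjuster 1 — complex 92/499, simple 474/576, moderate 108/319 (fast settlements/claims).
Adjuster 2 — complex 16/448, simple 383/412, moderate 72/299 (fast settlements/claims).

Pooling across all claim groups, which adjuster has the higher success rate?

Complex: Adjuster 1 92/499 = 18.4%, Adjuster 2 16/448 = 3.6% → Adjuster 1
Simple: Adjuster 1 474/576 = 82.3%, Adjuster 2 383/412 = 93.0% → Adjuster 2
Moderate: Adjuster 1 108/319 = 33.9%, Adjuster 2 72/299 = 24.1% → Adjuster 1
Overall: Adjuster 1 674/1394 = 48.4%, Adjuster 2 471/1159 = 40.6% → Adjuster 1
(Neither sweeps every claim group, but Adjuster 1 has the higher pooled rate.)

Adjuster 1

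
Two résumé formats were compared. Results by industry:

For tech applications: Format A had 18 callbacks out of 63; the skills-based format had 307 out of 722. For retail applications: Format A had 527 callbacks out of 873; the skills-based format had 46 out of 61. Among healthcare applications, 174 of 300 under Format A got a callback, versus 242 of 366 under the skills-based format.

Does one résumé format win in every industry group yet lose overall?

Tech: Format A 18/63 = 28.6%, the skills-based format 307/722 = 42.5% → the skills-based format
Retail: Format A 527/873 = 60.4%, the skills-based format 46/61 = 75.4% → the skills-based format
Healthcare: Format A 174/300 = 58.0%, the skills-based format 242/366 = 66.1% → the skills-based format
Overall: Format A 719/1236 = 58.2%, the skills-based format 595/1149 = 51.8% → Format A
The skills-based format wins each industry group but Format A wins overall — the comparison reverses. The skills-based format's applications skew toward tech, which has a lower base rate.

Yes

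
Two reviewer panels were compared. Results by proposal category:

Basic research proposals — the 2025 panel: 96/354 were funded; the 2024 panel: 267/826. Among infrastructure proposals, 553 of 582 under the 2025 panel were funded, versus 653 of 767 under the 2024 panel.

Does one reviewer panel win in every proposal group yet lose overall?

No

Basic research: the 2025 panel 96/354 = 27.1%, the 2024 panel 267/826 = 32.3% → the 2024 panel
Infrastructure: the 2025 panel 553/582 = 95.0%, the 2024 panel 653/767 = 85.1% → the 2025 panel
Overall: the 2025 panel 649/936 = 69.3%, the 2024 panel 920/1593 = 57.8% → the 2025 panel
Neither sweeps: the 2025 panel wins 1 of 2 groups, the 2024 panel wins 1. The 2025 panel wins overall but not every group — no Simpson reversal.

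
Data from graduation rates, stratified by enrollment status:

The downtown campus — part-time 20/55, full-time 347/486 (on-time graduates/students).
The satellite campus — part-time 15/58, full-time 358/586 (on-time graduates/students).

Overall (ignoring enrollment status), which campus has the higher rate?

the downtown campus

Part-time: the downtown campus 20/55 = 36.4%, the satellite campus 15/58 = 25.9% → the downtown campus
Full-time: the downtown campus 347/486 = 71.4%, the satellite campus 358/586 = 61.1% → the downtown campus
Overall: the downtown campus 367/541 = 67.8%, the satellite campus 373/644 = 57.9% → the downtown campus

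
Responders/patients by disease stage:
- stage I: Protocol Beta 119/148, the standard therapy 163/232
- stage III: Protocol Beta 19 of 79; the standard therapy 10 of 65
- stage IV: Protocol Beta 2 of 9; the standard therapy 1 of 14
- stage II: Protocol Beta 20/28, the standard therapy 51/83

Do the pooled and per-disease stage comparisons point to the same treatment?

Yes

Stage I: Protocol Beta 119/148 = 80.4%, the standard therapy 163/232 = 70.3% → Protocol Beta
Stage III: Protocol Beta 19/79 = 24.1%, the standard therapy 10/65 = 15.4% → Protocol Beta
Stage IV: Protocol Beta 2/9 = 22.2%, the standard therapy 1/14 = 7.1% → Protocol Beta
Stage II: Protocol Beta 20/28 = 71.4%, the standard therapy 51/83 = 61.4% → Protocol Beta
Overall: Protocol Beta 160/264 = 60.6%, the standard therapy 225/394 = 57.1% → Protocol Beta
Protocol Beta wins overall and in every disease group — no reversal.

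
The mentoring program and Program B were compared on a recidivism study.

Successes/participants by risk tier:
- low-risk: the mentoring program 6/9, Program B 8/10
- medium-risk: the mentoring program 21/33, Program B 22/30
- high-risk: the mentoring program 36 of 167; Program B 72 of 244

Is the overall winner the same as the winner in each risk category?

Yes

Low-risk: the mentoring program 6/9 = 66.7%, Program B 8/10 = 80.0% → Program B
Medium-risk: the mentoring program 21/33 = 63.6%, Program B 22/30 = 73.3% → Program B
High-risk: the mentoring program 36/167 = 21.6%, Program B 72/244 = 29.5% → Program B
Overall: the mentoring program 63/209 = 30.1%, Program B 102/284 = 35.9% → Program B
Program B wins overall and in every risk group — no reversal.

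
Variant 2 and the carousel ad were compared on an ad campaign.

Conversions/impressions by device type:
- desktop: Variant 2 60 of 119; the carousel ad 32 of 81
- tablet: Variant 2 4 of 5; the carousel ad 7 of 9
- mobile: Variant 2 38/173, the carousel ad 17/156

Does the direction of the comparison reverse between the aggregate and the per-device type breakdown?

Desktop: Variant 2 60/119 = 50.4%, the carousel ad 32/81 = 39.5% → Variant 2
Tablet: Variant 2 4/5 = 80.0%, the carousel ad 7/9 = 77.8% → Variant 2
Mobile: Variant 2 38/173 = 22.0%, the carousel ad 17/156 = 10.9% → Variant 2
Overall: Variant 2 102/297 = 34.3%, the carousel ad 56/246 = 22.8% → Variant 2
Variant 2 wins overall and in every device group — no reversal.

No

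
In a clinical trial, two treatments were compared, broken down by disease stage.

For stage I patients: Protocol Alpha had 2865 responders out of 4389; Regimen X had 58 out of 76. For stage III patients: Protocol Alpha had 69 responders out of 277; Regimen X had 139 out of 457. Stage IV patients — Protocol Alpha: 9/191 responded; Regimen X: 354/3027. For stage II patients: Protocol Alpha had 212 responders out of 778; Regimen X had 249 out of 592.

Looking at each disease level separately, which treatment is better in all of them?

Stage I: Protocol Alpha 2865/4389 = 65.3%, Regimen X 58/76 = 76.3% → Regimen X
Stage III: Protocol Alpha 69/277 = 24.9%, Regimen X 139/457 = 30.4% → Regimen X
Stage IV: Protocol Alpha 9/191 = 4.7%, Regimen X 354/3027 = 11.7% → Regimen X
Stage II: Protocol Alpha 212/778 = 27.2%, Regimen X 249/592 = 42.1% → Regimen X
Regimen X has the higher rate in all 4 groups.

Regimen X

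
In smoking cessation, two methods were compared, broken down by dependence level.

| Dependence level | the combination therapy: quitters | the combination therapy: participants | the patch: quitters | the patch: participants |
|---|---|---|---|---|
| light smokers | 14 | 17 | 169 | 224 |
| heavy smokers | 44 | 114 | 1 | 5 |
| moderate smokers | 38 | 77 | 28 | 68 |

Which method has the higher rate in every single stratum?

the combination therapy

Light smokers: the combination therapy 14/17 = 82.4%, the patch 169/224 = 75.4% → the combination therapy
Heavy smokers: the combination therapy 44/114 = 38.6%, the patch 1/5 = 20.0% → the combination therapy
Moderate smokers: the combination therapy 38/77 = 49.4%, the patch 28/68 = 41.2% → the combination therapy
The combination therapy has the higher rate in all 3 groups.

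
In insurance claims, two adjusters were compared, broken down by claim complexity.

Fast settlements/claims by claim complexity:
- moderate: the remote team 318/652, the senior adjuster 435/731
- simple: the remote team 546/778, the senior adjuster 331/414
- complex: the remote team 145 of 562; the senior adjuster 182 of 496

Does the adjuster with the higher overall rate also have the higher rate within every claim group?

Moderate: the remote team 318/652 = 48.8%, the senior adjuster 435/731 = 59.5% → the senior adjuster
Simple: the remote team 546/778 = 70.2%, the senior adjuster 331/414 = 80.0% → the senior adjuster
Complex: the remote team 145/562 = 25.8%, the senior adjuster 182/496 = 36.7% → the senior adjuster
Overall: the remote team 1009/1992 = 50.7%, the senior adjuster 948/1641 = 57.8% → the senior adjuster
The senior adjuster wins overall and in every claim group — no reversal.

Yes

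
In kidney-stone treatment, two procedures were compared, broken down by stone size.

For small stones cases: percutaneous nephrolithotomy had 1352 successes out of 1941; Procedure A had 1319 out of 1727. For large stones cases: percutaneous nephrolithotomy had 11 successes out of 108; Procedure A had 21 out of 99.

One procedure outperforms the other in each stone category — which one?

Small stones: percutaneous nephrolithotomy 1352/1941 = 69.7%, Procedure A 1319/1727 = 76.4% → Procedure A
Large stones: percutaneous nephrolithotomy 11/108 = 10.2%, Procedure A 21/99 = 21.2% → Procedure A
Procedure A has the higher rate in both groups.

Procedure A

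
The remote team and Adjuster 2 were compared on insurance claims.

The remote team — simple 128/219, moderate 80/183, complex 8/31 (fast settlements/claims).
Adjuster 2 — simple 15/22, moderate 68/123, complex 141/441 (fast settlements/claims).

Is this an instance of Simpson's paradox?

Simple: the remote team 128/219 = 58.4%, Adjuster 2 15/22 = 68.2% → Adjuster 2
Moderate: the remote team 80/183 = 43.7%, Adjuster 2 68/123 = 55.3% → Adjuster 2
Complex: the remote team 8/31 = 25.8%, Adjuster 2 141/441 = 32.0% → Adjuster 2
Overall: the remote team 216/433 = 49.9%, Adjuster 2 224/586 = 38.2% → the remote team
Adjuster 2 wins each claim group but the remote team wins overall — the comparison reverses. Adjuster 2's claims skew toward complex, which has a lower base rate.

Yes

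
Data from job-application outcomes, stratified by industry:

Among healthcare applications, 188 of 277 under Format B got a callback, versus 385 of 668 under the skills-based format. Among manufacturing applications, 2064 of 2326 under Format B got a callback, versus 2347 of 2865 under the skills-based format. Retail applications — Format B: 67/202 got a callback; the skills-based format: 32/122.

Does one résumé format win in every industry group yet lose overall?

No

Healthcare: Format B 188/277 = 67.9%, the skills-based format 385/668 = 57.6% → Format B
Manufacturing: Format B 2064/2326 = 88.7%, the skills-based format 2347/2865 = 81.9% → Format B
Retail: Format B 67/202 = 33.2%, the skills-based format 32/122 = 26.2% → Format B
Overall: Format B 2319/2805 = 82.7%, the skills-based format 2764/3655 = 75.6% → Format B
Format B wins overall and in every industry group — no reversal.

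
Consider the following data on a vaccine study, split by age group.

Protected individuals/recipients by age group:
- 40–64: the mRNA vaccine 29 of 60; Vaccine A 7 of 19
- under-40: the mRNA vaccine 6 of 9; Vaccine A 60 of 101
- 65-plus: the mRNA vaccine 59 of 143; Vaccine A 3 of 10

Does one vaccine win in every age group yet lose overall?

Yes

40–64: the mRNA vaccine 29/60 = 48.3%, Vaccine A 7/19 = 36.8% → the mRNA vaccine
Under-40: the mRNA vaccine 6/9 = 66.7%, Vaccine A 60/101 = 59.4% → the mRNA vaccine
65-plus: the mRNA vaccine 59/143 = 41.3%, Vaccine A 3/10 = 30.0% → the mRNA vaccine
Overall: the mRNA vaccine 94/212 = 44.3%, Vaccine A 70/130 = 53.8% → Vaccine A
The mRNA vaccine wins each age group but Vaccine A wins overall — the comparison reverses. The mRNA vaccine's recipients skew toward 65-plus, which has a lower base rate.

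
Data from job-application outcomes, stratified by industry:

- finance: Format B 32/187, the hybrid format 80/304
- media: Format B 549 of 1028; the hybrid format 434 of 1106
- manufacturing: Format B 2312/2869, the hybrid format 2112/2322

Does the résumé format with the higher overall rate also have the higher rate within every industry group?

Finance: Format B 32/187 = 17.1%, the hybrid format 80/304 = 26.3% → the hybrid format
Media: Format B 549/1028 = 53.4%, the hybrid format 434/1106 = 39.2% → Format B
Manufacturing: Format B 2312/2869 = 80.6%, the hybrid format 2112/2322 = 91.0% → the hybrid format
Overall: Format B 2893/4084 = 70.8%, the hybrid format 2626/3732 = 70.4% → Format B
Neither sweeps: Format B wins 1 of 3 groups, the hybrid format wins 2. Format B wins overall but not every group — no Simpson reversal.

No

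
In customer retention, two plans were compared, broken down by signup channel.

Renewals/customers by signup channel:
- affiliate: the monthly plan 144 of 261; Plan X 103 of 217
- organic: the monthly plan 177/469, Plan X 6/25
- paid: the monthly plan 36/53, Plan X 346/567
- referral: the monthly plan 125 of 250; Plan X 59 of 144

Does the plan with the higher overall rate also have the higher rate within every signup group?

Affiliate: the monthly plan 144/261 = 55.2%, Plan X 103/217 = 47.5% → the monthly plan
Organic: the monthly plan 177/469 = 37.7%, Plan X 6/25 = 24.0% → the monthly plan
Paid: the monthly plan 36/53 = 67.9%, Plan X 346/567 = 61.0% → the monthly plan
Referral: the monthly plan 125/250 = 50.0%, Plan X 59/144 = 41.0% → the monthly plan
Overall: the monthly plan 482/1033 = 46.7%, Plan X 514/953 = 53.9% → Plan X
The monthly plan wins each signup group but Plan X wins overall — the comparison reverses. The monthly plan's customers skew toward organic, which has a lower base rate.

No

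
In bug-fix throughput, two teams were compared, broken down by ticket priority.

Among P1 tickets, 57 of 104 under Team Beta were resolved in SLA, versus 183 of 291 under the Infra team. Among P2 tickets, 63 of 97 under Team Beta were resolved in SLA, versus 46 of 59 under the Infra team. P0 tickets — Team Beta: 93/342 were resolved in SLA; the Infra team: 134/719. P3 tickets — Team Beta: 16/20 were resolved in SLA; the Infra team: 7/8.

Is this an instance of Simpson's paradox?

P1: Team Beta 57/104 = 54.8%, the Infra team 183/291 = 62.9% → the Infra team
P2: Team Beta 63/97 = 64.9%, the Infra team 46/59 = 78.0% → the Infra team
P0: Team Beta 93/342 = 27.2%, the Infra team 134/719 = 18.6% → Team Beta
P3: Team Beta 16/20 = 80.0%, the Infra team 7/8 = 87.5% → the Infra team
Overall: Team Beta 229/563 = 40.7%, the Infra team 370/1077 = 34.4% → Team Beta
Neither sweeps: Team Beta wins 1 of 4 groups, the Infra team wins 3. Team Beta wins overall but not every group — no Simpson reversal.

No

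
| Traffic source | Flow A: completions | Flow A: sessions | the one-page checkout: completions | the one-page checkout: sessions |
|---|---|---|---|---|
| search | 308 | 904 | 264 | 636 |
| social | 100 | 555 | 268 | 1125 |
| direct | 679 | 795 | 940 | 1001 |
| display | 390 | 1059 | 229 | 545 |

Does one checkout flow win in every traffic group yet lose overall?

Search: Flow A 308/904 = 34.1%, the one-page checkout 264/636 = 41.5% → the one-page checkout
Social: Flow A 100/555 = 18.0%, the one-page checkout 268/1125 = 23.8% → the one-page checkout
Direct: Flow A 679/795 = 85.4%, the one-page checkout 940/1001 = 93.9% → the one-page checkout
Display: Flow A 390/1059 = 36.8%, the one-page checkout 229/545 = 42.0% → the one-page checkout
Overall: Flow A 1477/3313 = 44.6%, the one-page checkout 1701/3307 = 51.4% → the one-page checkout
The one-page checkout wins overall and in every traffic group — no reversal.

No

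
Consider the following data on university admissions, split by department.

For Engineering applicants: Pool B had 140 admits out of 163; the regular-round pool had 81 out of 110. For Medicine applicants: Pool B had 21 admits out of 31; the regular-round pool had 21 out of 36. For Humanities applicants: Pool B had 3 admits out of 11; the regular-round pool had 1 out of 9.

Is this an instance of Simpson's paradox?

No

Engineering: Pool B 140/163 = 85.9%, the regular-round pool 81/110 = 73.6% → Pool B
Medicine: Pool B 21/31 = 67.7%, the regular-round pool 21/36 = 58.3% → Pool B
Humanities: Pool B 3/11 = 27.3%, the regular-round pool 1/9 = 11.1% → Pool B
Overall: Pool B 164/205 = 80.0%, the regular-round pool 103/155 = 66.5% → Pool B
Pool B wins overall and in every department group — no reversal.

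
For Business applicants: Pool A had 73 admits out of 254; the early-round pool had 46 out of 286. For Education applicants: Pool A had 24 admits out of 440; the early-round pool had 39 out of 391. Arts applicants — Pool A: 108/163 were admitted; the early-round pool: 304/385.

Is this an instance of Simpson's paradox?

No

Business: Pool A 73/254 = 28.7%, the early-round pool 46/286 = 16.1% → Pool A
Education: Pool A 24/440 = 5.5%, the early-round pool 39/391 = 10.0% → the early-round pool
Arts: Pool A 108/163 = 66.3%, the early-round pool 304/385 = 79.0% → the early-round pool
Overall: Pool A 205/857 = 23.9%, the early-round pool 389/1062 = 36.6% → the early-round pool
Neither sweeps: Pool A wins 1 of 3 groups, the early-round pool wins 2. The early-round pool wins overall but not every group — no Simpson reversal.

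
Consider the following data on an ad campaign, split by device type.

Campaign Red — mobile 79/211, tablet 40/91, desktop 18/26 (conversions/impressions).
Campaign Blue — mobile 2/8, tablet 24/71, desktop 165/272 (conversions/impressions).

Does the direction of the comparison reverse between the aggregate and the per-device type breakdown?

Yes

Mobile: Campaign Red 79/211 = 37.4%, Campaign Blue 2/8 = 25.0% → Campaign Red
Tablet: Campaign Red 40/91 = 44.0%, Campaign Blue 24/71 = 33.8% → Campaign Red
Desktop: Campaign Red 18/26 = 69.2%, Campaign Blue 165/272 = 60.7% → Campaign Red
Overall: Campaign Red 137/328 = 41.8%, Campaign Blue 191/351 = 54.4% → Campaign Blue
Campaign Red wins each device group but Campaign Blue wins overall — the comparison reverses. Campaign Red's impressions skew toward mobile, which has a lower base rate.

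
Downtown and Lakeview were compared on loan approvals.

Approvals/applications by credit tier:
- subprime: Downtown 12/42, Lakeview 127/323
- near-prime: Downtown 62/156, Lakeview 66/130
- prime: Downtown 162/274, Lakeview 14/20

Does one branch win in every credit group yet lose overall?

Yes

Subprime: Downtown 12/42 = 28.6%, Lakeview 127/323 = 39.3% → Lakeview
Near-prime: Downtown 62/156 = 39.7%, Lakeview 66/130 = 50.8% → Lakeview
Prime: Downtown 162/274 = 59.1%, Lakeview 14/20 = 70.0% → Lakeview
Overall: Downtown 236/472 = 50.0%, Lakeview 207/473 = 43.8% → Downtown
Lakeview wins each credit group but Downtown wins overall — the comparison reverses. Lakeview's applications skew toward subprime, which has a lower base rate.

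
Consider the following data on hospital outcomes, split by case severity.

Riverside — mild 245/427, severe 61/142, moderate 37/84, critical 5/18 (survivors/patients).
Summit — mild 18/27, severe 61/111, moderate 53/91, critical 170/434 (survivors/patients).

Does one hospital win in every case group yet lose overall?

Yes

Mild: Riverside 245/427 = 57.4%, Summit 18/27 = 66.7% → Summit
Severe: Riverside 61/142 = 43.0%, Summit 61/111 = 55.0% → Summit
Moderate: Riverside 37/84 = 44.0%, Summit 53/91 = 58.2% → Summit
Critical: Riverside 5/18 = 27.8%, Summit 170/434 = 39.2% → Summit
Overall: Riverside 348/671 = 51.9%, Summit 302/663 = 45.6% → Riverside
Summit wins each case group but Riverside wins overall — the comparison reverses. Summit's patients skew toward critical, which has a lower base rate.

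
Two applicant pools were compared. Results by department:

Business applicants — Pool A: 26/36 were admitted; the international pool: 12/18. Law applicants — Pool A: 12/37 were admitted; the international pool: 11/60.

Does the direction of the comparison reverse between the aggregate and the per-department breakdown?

No

Business: Pool A 26/36 = 72.2%, the international pool 12/18 = 66.7% → Pool A
Law: Pool A 12/37 = 32.4%, the international pool 11/60 = 18.3% → Pool A
Overall: Pool A 38/73 = 52.1%, the international pool 23/78 = 29.5% → Pool A
Pool A wins overall and in every department group — no reversal.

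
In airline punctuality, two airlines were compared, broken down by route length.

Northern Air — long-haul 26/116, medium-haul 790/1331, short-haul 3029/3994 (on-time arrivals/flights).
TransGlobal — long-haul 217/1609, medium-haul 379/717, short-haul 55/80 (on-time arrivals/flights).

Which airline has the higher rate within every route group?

Northern Air

Long-haul: Northern Air 26/116 = 22.4%, TransGlobal 217/1609 = 13.5% → Northern Air
Medium-haul: Northern Air 790/1331 = 59.4%, TransGlobal 379/717 = 52.9% → Northern Air
Short-haul: Northern Air 3029/3994 = 75.8%, TransGlobal 55/80 = 68.8% → Northern Air
Northern Air has the higher rate in all 3 groups.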